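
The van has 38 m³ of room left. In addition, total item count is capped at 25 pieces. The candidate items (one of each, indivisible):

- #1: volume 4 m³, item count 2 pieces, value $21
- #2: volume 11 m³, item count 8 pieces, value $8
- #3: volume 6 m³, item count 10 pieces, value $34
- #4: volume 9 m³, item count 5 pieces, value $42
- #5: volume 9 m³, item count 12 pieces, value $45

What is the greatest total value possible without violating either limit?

$108

Feasible sets respecting both limits:
- #1+#4+#5: volume 22, item count 19, value 108
- #1+#2+#3+#4: volume 30, item count 25, value 105
- #1+#3+#5: volume 19, item count 24, value 100
- #1+#3+#4: volume 19, item count 17, value 97
Best: $108.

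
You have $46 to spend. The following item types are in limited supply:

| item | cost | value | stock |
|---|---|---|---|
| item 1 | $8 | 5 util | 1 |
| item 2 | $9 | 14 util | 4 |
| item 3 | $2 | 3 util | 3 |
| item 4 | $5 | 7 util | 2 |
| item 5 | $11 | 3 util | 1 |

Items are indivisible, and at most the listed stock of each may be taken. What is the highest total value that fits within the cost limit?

Top feasible selections:
- 4×item 2 + 2×item 4: cost 46, value 70
- 4×item 2 + 2×item 3 + 1×item 4: cost 45, value 69
- 4×item 2 + 1×item 3 + 1×item 4: cost 43, value 66
- 4×item 2 + 3×item 3: cost 42, value 65
Best: 70 util.

70 util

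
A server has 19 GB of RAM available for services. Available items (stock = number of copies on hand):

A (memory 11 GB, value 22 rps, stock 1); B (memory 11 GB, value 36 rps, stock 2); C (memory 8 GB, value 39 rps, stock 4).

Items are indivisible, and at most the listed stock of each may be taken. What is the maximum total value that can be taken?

Best selections within memory 19 and stock limits:
- 2×C: memory 16, value 78
- 1×B + 1×C: memory 19, value 75
- 1×A + 1×C: memory 19, value 61
Best: 78 rps.

78 rps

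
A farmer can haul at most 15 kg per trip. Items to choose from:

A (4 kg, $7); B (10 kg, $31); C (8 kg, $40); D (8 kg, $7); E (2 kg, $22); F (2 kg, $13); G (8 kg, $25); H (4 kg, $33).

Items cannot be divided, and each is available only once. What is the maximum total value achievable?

$95

Check high-value combinations within 15 kg:
- C+E+H: weight 8+2+4=14, value 40+22+33=95
- C+F+H: weight 8+2+4=14, value 40+13+33=86
- E+G+H: weight 2+8+4=14, value 22+25+33=80
- C+E+F: weight 8+2+2=12, value 40+22+13=75
- A+E+F+H: weight 4+2+2+4=12, value 7+22+13+33=75
Best: $95.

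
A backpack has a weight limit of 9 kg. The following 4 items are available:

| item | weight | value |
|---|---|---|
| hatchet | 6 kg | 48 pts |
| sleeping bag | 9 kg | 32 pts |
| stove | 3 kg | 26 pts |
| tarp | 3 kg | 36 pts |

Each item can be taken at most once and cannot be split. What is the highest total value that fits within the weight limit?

84 pts

This is a 0/1 knapsack; check combinations near the capacity.
- hatchet+tarp: weight 6+3=9, value 48+36=84
- hatchet+stove: weight 6+3=9, value 48+26=74
- stove+tarp: weight 3+3=6, value 26+36=62
Best: 84 pts.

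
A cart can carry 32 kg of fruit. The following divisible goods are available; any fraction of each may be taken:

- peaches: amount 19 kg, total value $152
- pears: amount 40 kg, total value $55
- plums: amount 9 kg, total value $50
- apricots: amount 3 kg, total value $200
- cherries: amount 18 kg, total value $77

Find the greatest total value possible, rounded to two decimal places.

406.28

Take in order of value per unit:
- apricots (200/3 per unit): all 3 → value 200, running total 200.00
- peaches (152/19 per unit): all 19 → value 152, running total 352.00
- plums (50/9 per unit): all 9 → value 50, running total 402.00
- cherries (77/18 per unit): 1 of 18 → value 1×77/18 = 4.2778, running total 406.28
Total 406.28.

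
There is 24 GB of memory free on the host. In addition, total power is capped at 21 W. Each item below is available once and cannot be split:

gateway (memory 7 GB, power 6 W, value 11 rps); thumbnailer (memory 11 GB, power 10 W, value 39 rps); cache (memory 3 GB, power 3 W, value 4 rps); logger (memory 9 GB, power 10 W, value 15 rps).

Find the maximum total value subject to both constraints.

54 rps

Feasible sets respecting both limits:
- gateway+thumbnailer+cache: memory 21, power 19, value 54
- thumbnailer+logger: memory 20, power 20, value 54
- gateway+thumbnailer: memory 18, power 16, value 50
Best: 54 rps.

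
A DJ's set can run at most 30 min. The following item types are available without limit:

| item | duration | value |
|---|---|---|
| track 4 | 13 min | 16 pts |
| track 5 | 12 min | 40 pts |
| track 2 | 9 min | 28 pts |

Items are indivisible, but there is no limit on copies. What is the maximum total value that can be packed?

Best value-per-unit is track 5 at 40/12; filling with it alone gives 2×40 = 80.
Optimal mix: 1×track 5 + 2×track 2 → duration 30, value 96.

96 pts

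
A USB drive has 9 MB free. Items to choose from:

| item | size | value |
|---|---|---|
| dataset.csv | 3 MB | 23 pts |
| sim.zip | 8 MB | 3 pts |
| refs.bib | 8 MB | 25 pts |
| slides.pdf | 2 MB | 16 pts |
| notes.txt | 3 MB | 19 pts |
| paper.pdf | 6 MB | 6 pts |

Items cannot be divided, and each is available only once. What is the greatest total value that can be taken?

58 pts

Check high-value combinations within 9 MB:
- dataset.csv+slides.pdf+notes.txt: size 3+2+3=8, value 23+16+19=58
- dataset.csv+notes.txt: size 3+3=6, value 23+19=42
- dataset.csv+slides.pdf: size 3+2=5, value 23+16=39
- slides.pdf+notes.txt: size 2+3=5, value 16+19=35
- dataset.csv+paper.pdf: size 3+6=9, value 23+6=29
Best: 58 pts.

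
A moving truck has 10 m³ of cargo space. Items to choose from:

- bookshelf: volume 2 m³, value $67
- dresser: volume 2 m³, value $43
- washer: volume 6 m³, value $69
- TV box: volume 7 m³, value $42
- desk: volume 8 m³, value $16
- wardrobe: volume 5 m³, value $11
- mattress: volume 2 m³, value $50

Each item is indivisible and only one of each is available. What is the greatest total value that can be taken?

Check high-value combinations within 10 m³:
- bookshelf+washer+mattress: volume 2+6+2=10, value 67+69+50=186
- bookshelf+dresser+washer: volume 2+2+6=10, value 67+43+69=179
- dresser+washer+mattress: volume 2+6+2=10, value 43+69+50=162
- bookshelf+dresser+mattress: volume 2+2+2=6, value 67+43+50=160
Best: $186.

$186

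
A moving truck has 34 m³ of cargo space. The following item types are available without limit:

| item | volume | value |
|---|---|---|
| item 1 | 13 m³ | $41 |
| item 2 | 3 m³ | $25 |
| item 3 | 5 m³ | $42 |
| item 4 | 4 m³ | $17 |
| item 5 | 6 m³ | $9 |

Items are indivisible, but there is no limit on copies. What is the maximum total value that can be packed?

$285

Best value-per-unit is item 3 at 42/5; filling with it alone gives 6×42 = 252.
Optimal mix: 3×item 2 + 5×item 3 → volume 34, value 285.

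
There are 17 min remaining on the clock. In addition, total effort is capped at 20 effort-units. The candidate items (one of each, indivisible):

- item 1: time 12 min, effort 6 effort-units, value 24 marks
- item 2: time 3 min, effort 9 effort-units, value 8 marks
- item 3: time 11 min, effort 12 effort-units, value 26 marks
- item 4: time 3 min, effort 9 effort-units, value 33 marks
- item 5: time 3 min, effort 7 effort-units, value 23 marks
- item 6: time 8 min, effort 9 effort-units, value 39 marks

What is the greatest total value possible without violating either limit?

Feasible sets respecting both limits:
- item 4+item 6: time 11, effort 18, value 72
- item 5+item 6: time 11, effort 16, value 62
- item 1+item 4: time 15, effort 15, value 57
- item 4+item 5: time 6, effort 16, value 56
Best: 72 marks.

72 marks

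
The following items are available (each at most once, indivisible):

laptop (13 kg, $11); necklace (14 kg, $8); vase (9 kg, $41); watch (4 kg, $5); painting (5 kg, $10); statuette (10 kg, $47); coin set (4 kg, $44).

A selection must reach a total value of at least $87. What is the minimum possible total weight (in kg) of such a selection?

14

Subsets with value ≥ 87, sorted by total weight:
- statuette+coin set: weight 14, value 91
- vase+watch+coin set: weight 17, value 90
- watch+statuette+coin set: weight 18, value 96
- vase+painting+coin set: weight 18, value 95
Minimum weight: 14 kg.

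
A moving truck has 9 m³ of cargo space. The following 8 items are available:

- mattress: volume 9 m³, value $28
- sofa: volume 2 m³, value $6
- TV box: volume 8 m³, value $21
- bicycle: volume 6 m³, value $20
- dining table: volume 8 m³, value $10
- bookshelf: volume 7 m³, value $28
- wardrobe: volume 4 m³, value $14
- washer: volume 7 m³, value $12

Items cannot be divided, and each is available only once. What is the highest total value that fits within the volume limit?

$34

Check high-value combinations within 9 m³:
- sofa+bookshelf: volume 2+7=9, value 6+28=34
- bookshelf: volume 7, value 28
- mattress: volume 9, value 28
Best: $34.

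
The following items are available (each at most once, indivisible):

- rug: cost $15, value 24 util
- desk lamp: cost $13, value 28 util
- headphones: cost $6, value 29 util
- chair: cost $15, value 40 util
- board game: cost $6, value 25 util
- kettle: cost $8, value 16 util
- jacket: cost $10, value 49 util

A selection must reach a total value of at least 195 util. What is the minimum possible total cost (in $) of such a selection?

65

Subsets with value ≥ 195, sorted by total cost:
- rug+desk lamp+headphones+chair+board game+jacket: cost 65, value 195
- rug+desk lamp+headphones+chair+board game+kettle+jacket: cost 73, value 211
Minimum cost: 65 $.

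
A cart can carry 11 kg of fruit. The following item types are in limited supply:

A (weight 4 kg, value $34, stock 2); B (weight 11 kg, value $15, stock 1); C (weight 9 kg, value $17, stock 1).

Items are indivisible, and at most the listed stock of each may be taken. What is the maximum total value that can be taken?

Top feasible selections:
- 2×A: weight 8, value 68
- 1×A: weight 4, value 34
- 1×C: weight 9, value 17
- 1×B: weight 11, value 15
Best: $68.

$68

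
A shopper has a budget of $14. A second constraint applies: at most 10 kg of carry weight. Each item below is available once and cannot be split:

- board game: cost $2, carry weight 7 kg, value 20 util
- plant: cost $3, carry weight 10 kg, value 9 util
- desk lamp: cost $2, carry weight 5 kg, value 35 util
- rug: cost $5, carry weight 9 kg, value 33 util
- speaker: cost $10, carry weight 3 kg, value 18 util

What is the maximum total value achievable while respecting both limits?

53 util

Feasible sets respecting both limits:
- desk lamp+speaker: cost 12, carry weight 8, value 53
- board game+speaker: cost 12, carry weight 10, value 38
- desk lamp: cost 2, carry weight 5, value 35
Best: 53 util.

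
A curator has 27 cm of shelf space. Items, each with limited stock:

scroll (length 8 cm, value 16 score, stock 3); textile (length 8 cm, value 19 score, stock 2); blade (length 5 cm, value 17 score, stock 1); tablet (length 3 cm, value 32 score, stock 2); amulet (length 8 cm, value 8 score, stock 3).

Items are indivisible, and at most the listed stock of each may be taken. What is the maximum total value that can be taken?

Top feasible selections:
- 2×textile + 1×blade + 2×tablet: length 27, value 119
- 1×scroll + 1×textile + 1×blade + 2×tablet: length 27, value 116
- 2×scroll + 1×blade + 2×tablet: length 27, value 113
- 1×textile + 1×blade + 2×tablet + 1×amulet: length 27, value 108
Best: 119 score.

119 score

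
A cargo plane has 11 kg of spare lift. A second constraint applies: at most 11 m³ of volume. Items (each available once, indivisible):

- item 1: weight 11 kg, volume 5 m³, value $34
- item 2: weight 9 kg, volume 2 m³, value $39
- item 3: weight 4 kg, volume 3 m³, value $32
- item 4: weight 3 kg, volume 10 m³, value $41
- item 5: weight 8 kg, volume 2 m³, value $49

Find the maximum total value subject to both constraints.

$49

Feasible sets respecting both limits:
- item 5: weight 8, volume 2, value 49
- item 4: weight 3, volume 10, value 41
- item 2: weight 9, volume 2, value 39
- item 1: weight 11, volume 5, value 34
Best: $49.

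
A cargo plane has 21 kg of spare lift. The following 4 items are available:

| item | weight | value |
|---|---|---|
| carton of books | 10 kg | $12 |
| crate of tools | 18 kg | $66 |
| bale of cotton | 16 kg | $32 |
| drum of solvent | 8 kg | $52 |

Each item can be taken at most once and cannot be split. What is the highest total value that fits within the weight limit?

Check high-value combinations within 21 kg:
- crate of tools: weight 18, value 66
- carton of books+drum of solvent: weight 10+8=18, value 12+52=64
- drum of solvent: weight 8, value 52
Best: $66.

$66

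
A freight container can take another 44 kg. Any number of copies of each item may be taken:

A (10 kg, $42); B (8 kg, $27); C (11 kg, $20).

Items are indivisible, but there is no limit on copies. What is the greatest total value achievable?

$168

Best value-per-unit is A at 42/10, and filling with it alone uses weight 4×10=40. No mix of the others beats 4×42 = 168.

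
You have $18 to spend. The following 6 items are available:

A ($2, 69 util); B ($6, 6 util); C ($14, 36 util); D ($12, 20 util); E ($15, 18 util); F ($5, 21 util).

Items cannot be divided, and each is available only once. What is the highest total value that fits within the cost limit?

105 util

Check high-value combinations within $18:
- A+C: cost 2+14=16, value 69+36=105
- A+B+F: cost 2+6+5=13, value 69+6+21=96
- A+F: cost 2+5=7, value 69+21=90
- A+D: cost 2+12=14, value 69+20=89
- A+E: cost 2+15=17, value 69+18=87
Best: 105 util.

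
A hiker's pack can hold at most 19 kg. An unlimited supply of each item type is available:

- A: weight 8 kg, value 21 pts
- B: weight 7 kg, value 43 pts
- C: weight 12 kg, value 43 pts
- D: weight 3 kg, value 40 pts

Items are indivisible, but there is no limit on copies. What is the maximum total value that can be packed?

240 pts

Best value-per-unit is D at 40/3, and filling with it alone uses weight 6×3=18. No mix of the others beats 6×40 = 240.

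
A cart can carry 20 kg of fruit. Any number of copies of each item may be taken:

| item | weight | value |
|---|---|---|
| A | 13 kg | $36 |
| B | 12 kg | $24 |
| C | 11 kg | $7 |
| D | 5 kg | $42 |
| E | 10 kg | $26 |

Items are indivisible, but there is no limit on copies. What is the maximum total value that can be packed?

Best value-per-unit is D at 42/5, and filling with it alone uses weight 4×5=20. No mix of the others beats 4×42 = 168.

$168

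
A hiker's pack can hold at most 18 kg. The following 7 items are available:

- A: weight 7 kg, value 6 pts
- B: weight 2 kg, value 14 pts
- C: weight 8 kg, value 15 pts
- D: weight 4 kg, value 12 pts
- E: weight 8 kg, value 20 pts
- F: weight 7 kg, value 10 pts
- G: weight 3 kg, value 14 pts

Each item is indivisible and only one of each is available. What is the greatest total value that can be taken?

60 pts

This is a 0/1 knapsack; check combinations near the capacity.
- B+D+E+G: weight 2+4+8+3=17, value 14+12+20+14=60
- B+C+D+G: weight 2+8+4+3=17, value 14+15+12+14=55
- B+D+F+G: weight 2+4+7+3=16, value 14+12+10+14=50
- B+C+E: weight 2+8+8=18, value 14+15+20=49
- B+E+G: weight 2+8+3=13, value 14+20+14=48
Best: 60 pts.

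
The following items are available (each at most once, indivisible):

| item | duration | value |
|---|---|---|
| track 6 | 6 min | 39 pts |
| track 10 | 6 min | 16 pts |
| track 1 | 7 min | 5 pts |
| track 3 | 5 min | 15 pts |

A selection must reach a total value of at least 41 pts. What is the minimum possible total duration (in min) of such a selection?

11

Subsets with value ≥ 41, sorted by total duration:
- track 6+track 3: duration 11, value 54
- track 6+track 10: duration 12, value 55
- track 6+track 1: duration 13, value 44
- track 6+track 10+track 3: duration 17, value 70
Minimum duration: 11 min.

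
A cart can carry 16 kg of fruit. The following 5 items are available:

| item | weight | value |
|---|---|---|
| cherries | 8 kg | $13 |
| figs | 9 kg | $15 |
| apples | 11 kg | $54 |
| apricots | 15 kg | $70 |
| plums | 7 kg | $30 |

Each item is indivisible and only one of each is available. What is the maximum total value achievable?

Check high-value combinations within 16 kg:
- apricots: weight 15, value 70
- apples: weight 11, value 54
- figs+plums: weight 9+7=16, value 15+30=45
- cherries+plums: weight 8+7=15, value 13+30=43
- plums: weight 7, value 30
Best: $70.

$70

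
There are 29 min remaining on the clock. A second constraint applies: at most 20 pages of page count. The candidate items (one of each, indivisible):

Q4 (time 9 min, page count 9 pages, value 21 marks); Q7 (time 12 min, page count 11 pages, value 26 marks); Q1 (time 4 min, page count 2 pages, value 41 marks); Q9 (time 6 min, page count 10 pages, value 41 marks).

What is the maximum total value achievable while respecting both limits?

82 marks

Feasible sets respecting both limits:
- Q1+Q9: time 10, page count 12, value 82
- Q7+Q1: time 16, page count 13, value 67
- Q4+Q1: time 13, page count 11, value 62
Best: 82 marks.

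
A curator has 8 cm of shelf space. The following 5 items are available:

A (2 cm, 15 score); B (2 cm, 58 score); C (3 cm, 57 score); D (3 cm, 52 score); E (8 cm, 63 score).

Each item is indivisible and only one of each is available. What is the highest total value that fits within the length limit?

167 score

Check high-value combinations within 8 cm:
- B+C+D: length 2+3+3=8, value 58+57+52=167
- A+B+C: length 2+2+3=7, value 15+58+57=130
- A+B+D: length 2+2+3=7, value 15+58+52=125
- A+C+D: length 2+3+3=8, value 15+57+52=124
Best: 167 score.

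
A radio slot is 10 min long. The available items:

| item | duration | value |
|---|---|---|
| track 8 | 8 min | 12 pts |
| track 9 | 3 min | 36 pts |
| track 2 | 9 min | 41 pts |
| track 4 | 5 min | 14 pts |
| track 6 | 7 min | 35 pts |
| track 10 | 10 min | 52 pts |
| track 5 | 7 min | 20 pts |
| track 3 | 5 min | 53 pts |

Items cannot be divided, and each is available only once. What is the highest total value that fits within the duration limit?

Check high-value combinations within 10 min:
- track 9+track 3: duration 3+5=8, value 36+53=89
- track 9+track 6: duration 3+7=10, value 36+35=71
- track 4+track 3: duration 5+5=10, value 14+53=67
Best: 89 pts.

89 pts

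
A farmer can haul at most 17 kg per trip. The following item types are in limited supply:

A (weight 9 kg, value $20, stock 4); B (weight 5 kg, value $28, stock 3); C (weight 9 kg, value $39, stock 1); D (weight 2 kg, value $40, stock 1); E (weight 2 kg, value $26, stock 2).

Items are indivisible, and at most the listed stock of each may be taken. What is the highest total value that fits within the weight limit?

$148

Best selections within weight 17 and stock limits:
- 2×B + 1×D + 2×E: weight 16, value 148
- 1×C + 1×D + 2×E: weight 15, value 131
Best: $148.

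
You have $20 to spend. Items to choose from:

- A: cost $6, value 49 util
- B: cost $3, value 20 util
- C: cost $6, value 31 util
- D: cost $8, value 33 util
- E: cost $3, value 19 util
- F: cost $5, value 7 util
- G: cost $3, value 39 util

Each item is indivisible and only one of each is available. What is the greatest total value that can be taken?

141 util

Check high-value combinations within $20:
- A+B+D+G: cost 6+3+8+3=20, value 49+20+33+39=141
- A+D+E+G: cost 6+8+3+3=20, value 49+33+19+39=140
- A+B+C+G: cost 6+3+6+3=18, value 49+20+31+39=139
- A+C+E+G: cost 6+6+3+3=18, value 49+31+19+39=138
Best: 141 util.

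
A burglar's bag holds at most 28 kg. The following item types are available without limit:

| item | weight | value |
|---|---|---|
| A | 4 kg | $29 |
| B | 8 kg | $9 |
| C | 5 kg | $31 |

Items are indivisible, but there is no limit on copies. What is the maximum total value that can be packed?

Best value-per-unit is A at 29/4, and filling with it alone uses weight 7×4=28. No mix of the others beats 7×29 = 203.

$203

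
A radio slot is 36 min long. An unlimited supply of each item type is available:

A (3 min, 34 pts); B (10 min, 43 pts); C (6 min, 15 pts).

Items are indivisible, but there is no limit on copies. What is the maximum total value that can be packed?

Best value-per-unit is A at 34/3, and filling with it alone uses duration 12×3=36. No mix of the others beats 12×34 = 408.

408 pts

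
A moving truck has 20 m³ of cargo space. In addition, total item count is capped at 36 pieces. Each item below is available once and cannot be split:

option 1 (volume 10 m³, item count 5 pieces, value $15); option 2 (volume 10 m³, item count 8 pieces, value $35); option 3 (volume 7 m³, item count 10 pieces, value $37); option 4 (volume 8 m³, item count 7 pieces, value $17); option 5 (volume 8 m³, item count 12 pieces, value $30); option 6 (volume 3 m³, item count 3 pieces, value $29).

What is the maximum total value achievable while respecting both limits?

$101

Feasible sets respecting both limits:
- option 2+option 3+option 6: volume 20, item count 21, value 101
- option 3+option 5+option 6: volume 18, item count 25, value 96
- option 3+option 4+option 6: volume 18, item count 20, value 83
Best: $101.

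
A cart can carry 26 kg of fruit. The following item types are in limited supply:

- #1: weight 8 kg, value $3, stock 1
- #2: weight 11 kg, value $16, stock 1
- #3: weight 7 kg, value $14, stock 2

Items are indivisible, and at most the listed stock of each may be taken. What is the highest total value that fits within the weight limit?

Best selections within weight 26 and stock limits:
- 1×#2 + 2×#3: weight 25, value 44
- 1×#1 + 1×#2 + 1×#3: weight 26, value 33
- 1×#1 + 2×#3: weight 22, value 31
- 1×#2 + 1×#3: weight 18, value 30
Best: $44.

$44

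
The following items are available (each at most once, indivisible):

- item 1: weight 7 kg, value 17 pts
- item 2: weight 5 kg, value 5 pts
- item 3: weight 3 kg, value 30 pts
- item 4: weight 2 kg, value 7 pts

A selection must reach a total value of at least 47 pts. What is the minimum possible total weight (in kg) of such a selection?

10

Subsets with value ≥ 47, sorted by total weight:
- item 1+item 3: weight 10, value 47
- item 1+item 3+item 4: weight 12, value 54
Minimum weight: 10 kg.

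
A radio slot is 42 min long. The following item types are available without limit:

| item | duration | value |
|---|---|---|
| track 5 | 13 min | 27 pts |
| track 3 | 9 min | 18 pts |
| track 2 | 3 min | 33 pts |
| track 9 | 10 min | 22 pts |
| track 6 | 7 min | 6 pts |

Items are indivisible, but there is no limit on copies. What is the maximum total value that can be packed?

Best value-per-unit is track 2 at 33/3, and filling with it alone uses duration 14×3=42. No mix of the others beats 14×33 = 462.

462 pts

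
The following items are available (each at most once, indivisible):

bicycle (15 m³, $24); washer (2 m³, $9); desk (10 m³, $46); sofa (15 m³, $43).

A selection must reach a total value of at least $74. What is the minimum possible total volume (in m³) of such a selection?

25

Subsets with value ≥ 74, sorted by total volume:
- desk+sofa: volume 25, value 89
- washer+desk+sofa: volume 27, value 98
- bicycle+washer+desk: volume 27, value 79
- bicycle+washer+sofa: volume 32, value 76
Minimum volume: 25 m³.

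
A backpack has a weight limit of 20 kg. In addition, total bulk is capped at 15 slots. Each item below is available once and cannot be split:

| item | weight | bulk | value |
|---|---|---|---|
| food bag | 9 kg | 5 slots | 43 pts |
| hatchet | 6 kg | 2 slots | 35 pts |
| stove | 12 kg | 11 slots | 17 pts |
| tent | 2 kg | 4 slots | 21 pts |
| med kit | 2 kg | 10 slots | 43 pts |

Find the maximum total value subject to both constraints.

Feasible sets respecting both limits:
- food bag+hatchet+tent: weight 17, bulk 11, value 99
- food bag+med kit: weight 11, bulk 15, value 86
- food bag+hatchet: weight 15, bulk 7, value 78
Best: 99 pts.

99 pts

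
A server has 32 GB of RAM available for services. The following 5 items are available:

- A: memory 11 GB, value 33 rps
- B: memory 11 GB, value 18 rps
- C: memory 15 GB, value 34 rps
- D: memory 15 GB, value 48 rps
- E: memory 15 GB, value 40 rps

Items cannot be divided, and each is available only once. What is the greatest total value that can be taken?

88 rps

Check high-value combinations within 32 GB:
- D+E: memory 15+15=30, value 48+40=88
- C+D: memory 15+15=30, value 34+48=82
- A+D: memory 11+15=26, value 33+48=81
- C+E: memory 15+15=30, value 34+40=74
Best: 88 rps.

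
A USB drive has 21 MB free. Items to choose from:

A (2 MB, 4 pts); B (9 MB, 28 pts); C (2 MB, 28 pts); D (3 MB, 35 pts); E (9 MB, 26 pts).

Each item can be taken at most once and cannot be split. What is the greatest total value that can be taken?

Check high-value combinations within 21 MB:
- A+B+C+D: size 2+9+2+3=16, value 4+28+28+35=95
- A+C+D+E: size 2+2+3+9=16, value 4+28+35+26=93
- B+C+D: size 9+2+3=14, value 28+28+35=91
Best: 95 pts.

95 pts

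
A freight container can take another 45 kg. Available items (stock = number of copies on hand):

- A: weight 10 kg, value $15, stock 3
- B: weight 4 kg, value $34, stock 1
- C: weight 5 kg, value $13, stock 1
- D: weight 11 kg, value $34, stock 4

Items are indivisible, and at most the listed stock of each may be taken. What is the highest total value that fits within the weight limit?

$149

Top feasible selections:
- 1×B + 1×C + 3×D: weight 42, value 149
- 1×B + 3×D: weight 37, value 136
- 4×D: weight 44, value 136
- 1×A + 1×B + 1×C + 2×D: weight 41, value 130
Best: $149.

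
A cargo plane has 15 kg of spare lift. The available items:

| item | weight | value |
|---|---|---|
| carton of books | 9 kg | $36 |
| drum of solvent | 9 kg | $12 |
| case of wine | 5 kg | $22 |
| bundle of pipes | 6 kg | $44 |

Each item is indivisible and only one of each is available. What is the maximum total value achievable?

$80

Check high-value combinations within 15 kg:
- carton of books+bundle of pipes: weight 9+6=15, value 36+44=80
- case of wine+bundle of pipes: weight 5+6=11, value 22+44=66
- carton of books+case of wine: weight 9+5=14, value 36+22=58
- drum of solvent+bundle of pipes: weight 9+6=15, value 12+44=56
Best: $80.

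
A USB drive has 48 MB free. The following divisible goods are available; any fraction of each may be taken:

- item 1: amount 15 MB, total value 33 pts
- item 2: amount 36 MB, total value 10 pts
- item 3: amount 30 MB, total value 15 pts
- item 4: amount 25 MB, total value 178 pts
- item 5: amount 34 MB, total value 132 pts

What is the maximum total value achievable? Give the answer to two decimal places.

Take in order of value per unit:
- item 4 (178/25 per unit): all 25 → value 178, running total 178.00
- item 5 (132/34 per unit): 23 of 34 → value 23×132/34 = 89.2941, running total 267.29
Total 267.29.

267.29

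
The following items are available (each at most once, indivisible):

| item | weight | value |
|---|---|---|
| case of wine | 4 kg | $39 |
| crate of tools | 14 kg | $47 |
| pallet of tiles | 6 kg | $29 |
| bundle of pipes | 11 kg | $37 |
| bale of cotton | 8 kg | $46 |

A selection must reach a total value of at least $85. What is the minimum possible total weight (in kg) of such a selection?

Subsets with value ≥ 85, sorted by total weight:
- case of wine+bale of cotton: weight 12, value 85
- case of wine+pallet of tiles+bale of cotton: weight 18, value 114
- case of wine+crate of tools: weight 18, value 86
- case of wine+pallet of tiles+bundle of pipes: weight 21, value 105
Minimum weight: 12 kg.

12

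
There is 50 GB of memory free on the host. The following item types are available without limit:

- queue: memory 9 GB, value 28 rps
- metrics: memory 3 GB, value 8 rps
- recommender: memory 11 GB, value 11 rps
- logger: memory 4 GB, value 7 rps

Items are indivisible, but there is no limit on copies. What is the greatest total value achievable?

148 rps

Best value-per-unit is queue at 28/9; filling with it alone gives 5×28 = 140.
Optimal mix: 5×queue + 1×metrics → memory 48, value 148.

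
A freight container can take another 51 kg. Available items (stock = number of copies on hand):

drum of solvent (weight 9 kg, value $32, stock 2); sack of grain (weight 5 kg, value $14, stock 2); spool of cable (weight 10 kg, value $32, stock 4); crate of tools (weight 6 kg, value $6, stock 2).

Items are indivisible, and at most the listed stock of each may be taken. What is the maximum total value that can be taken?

$160

Top feasible selections:
- 2×drum of solvent + 3×spool of cable: weight 48, value 160
- 1×drum of solvent + 4×spool of cable: weight 49, value 160
- 2×drum of solvent + 2×sack of grain + 2×spool of cable: weight 48, value 156
Best: $160.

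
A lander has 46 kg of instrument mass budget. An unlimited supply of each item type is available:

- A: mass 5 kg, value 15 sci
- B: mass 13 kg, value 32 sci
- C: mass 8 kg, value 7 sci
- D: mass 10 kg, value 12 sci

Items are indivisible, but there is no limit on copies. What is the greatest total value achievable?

Best value-per-unit is A at 15/5, and filling with it alone uses mass 9×5=45. No mix of the others beats 9×15 = 135.

135 sci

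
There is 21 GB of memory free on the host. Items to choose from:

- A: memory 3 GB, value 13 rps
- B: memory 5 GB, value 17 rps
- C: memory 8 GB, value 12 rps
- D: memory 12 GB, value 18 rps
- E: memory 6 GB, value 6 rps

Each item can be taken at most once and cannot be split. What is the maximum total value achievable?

48 rps

This is a 0/1 knapsack; check combinations near the capacity.
- A+B+D: memory 3+5+12=20, value 13+17+18=48
- A+B+C: memory 3+5+8=16, value 13+17+12=42
- A+D+E: memory 3+12+6=21, value 13+18+6=37
- A+B+E: memory 3+5+6=14, value 13+17+6=36
Best: 48 rps.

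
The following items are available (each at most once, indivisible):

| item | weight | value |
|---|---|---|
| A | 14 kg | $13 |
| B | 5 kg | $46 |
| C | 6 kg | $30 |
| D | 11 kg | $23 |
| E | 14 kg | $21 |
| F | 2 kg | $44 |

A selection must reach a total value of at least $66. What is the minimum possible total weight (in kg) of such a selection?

7

Subsets with value ≥ 66, sorted by total weight:
- B+F: weight 7, value 90
- C+F: weight 8, value 74
Minimum weight: 7 kg.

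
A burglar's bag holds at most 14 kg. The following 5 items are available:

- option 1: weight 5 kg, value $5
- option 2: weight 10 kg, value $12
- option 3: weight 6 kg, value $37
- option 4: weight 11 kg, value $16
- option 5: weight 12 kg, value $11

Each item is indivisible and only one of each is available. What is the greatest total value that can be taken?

$42

Check high-value combinations within 14 kg:
- option 1+option 3: weight 5+6=11, value 5+37=42
- option 3: weight 6, value 37
- option 4: weight 11, value 16
Best: $42.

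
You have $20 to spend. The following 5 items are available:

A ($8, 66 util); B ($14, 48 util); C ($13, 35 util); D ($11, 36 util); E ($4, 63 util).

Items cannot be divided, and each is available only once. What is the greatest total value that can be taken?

129 util

Check high-value combinations within $20:
- A+E: cost 8+4=12, value 66+63=129
- B+E: cost 14+4=18, value 48+63=111
- A+D: cost 8+11=19, value 66+36=102
- D+E: cost 11+4=15, value 36+63=99
Best: 129 util.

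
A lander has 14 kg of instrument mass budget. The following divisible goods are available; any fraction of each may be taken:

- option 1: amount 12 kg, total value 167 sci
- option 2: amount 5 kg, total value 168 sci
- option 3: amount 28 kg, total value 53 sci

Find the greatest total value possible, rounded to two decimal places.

293.25

Take in order of value per unit:
- option 2 (168/5 per unit): all 5 → value 168, running total 168.00
- option 1 (167/12 per unit): 9 of 12 → value 9×167/12 = 125.2500, running total 293.25
Total 293.25.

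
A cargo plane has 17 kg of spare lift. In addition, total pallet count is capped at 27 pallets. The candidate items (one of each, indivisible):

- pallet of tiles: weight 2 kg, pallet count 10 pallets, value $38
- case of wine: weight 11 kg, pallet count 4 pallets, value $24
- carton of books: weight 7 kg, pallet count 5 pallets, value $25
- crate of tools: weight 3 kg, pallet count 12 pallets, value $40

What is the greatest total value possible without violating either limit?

$103

Feasible sets respecting both limits:
- pallet of tiles+carton of books+crate of tools: weight 12, pallet count 27, value 103
- pallet of tiles+case of wine+crate of tools: weight 16, pallet count 26, value 102
- pallet of tiles+crate of tools: weight 5, pallet count 22, value 78
Best: $103.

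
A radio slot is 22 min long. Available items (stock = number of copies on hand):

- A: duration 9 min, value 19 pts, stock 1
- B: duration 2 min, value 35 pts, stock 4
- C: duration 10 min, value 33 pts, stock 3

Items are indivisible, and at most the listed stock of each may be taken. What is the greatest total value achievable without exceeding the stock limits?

173 pts

Top feasible selections:
- 4×B + 1×C: duration 18, value 173
- 1×A + 4×B: duration 17, value 159
- 4×B: duration 8, value 140
Best: 173 pts.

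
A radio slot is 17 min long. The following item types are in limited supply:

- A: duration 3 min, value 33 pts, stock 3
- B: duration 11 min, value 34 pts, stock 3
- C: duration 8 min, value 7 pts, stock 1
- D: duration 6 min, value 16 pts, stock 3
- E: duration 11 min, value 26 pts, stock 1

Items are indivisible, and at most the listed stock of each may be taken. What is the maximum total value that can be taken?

Top feasible selections:
- 3×A + 1×D: duration 15, value 115
- 3×A + 1×C: duration 17, value 106
- 2×A + 1×B: duration 17, value 100
Best: 115 pts.

115 pts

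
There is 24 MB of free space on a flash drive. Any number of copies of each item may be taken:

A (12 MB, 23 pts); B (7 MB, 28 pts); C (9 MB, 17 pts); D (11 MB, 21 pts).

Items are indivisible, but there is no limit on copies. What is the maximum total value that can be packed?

Best value-per-unit is B at 28/7, and filling with it alone uses size 3×7=21. No mix of the others beats 3×28 = 84.

84 pts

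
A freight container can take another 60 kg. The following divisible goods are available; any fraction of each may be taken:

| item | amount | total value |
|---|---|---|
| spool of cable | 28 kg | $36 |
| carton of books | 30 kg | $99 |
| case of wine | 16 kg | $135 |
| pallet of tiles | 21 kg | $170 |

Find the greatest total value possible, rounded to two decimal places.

Take in order of value per unit:
- case of wine (135/16 per unit): all 16 → value 135, running total 135.00
- pallet of tiles (170/21 per unit): all 21 → value 170, running total 305.00
- carton of books (99/30 per unit): 23 of 30 → value 23×99/30 = 75.9000, running total 380.90
Total 380.90.

380.90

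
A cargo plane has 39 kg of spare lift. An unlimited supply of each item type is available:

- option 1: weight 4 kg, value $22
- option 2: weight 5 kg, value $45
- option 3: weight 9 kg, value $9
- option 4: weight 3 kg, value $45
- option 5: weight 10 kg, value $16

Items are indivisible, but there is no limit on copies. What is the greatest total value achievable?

$585

Best value-per-unit is option 4 at 45/3, and filling with it alone uses weight 13×3=39. No mix of the others beats 13×45 = 585.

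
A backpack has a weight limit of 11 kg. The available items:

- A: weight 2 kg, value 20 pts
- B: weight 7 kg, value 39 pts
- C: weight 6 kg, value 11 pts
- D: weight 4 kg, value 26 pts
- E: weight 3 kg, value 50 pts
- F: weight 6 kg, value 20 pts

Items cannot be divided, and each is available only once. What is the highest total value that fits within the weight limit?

96 pts

Check high-value combinations within 11 kg:
- A+D+E: weight 2+4+3=9, value 20+26+50=96
- A+E+F: weight 2+3+6=11, value 20+50+20=90
- B+E: weight 7+3=10, value 39+50=89
- A+C+E: weight 2+6+3=11, value 20+11+50=81
Best: 96 pts.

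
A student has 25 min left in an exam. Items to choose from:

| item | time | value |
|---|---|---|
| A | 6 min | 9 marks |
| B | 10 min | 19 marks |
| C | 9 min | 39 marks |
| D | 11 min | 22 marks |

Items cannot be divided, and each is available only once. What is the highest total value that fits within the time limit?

67 marks

Check high-value combinations within 25 min:
- A+B+C: time 6+10+9=25, value 9+19+39=67
- C+D: time 9+11=20, value 39+22=61
- B+C: time 10+9=19, value 19+39=58
- A+C: time 6+9=15, value 9+39=48
- B+D: time 10+11=21, value 19+22=41
Best: 67 marks.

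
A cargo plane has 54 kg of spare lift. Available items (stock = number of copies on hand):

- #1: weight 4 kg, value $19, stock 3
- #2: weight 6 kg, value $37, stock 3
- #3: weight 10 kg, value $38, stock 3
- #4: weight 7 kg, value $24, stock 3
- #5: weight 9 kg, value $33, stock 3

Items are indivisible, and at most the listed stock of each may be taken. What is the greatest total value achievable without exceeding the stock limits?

$254

Top feasible selections:
- 3×#1 + 3×#2 + 1×#3 + 2×#4: weight 54, value 254
- 2×#1 + 3×#2 + 1×#3 + 2×#5: weight 54, value 253
- 2×#1 + 3×#2 + 2×#3 + 1×#4: weight 53, value 249
- 3×#1 + 3×#2 + 2×#4 + 1×#5: weight 53, value 249
Best: $254.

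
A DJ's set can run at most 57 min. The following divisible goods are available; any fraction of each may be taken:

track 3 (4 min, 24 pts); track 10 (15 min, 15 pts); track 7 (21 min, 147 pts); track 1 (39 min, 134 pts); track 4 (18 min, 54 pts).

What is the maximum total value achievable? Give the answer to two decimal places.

280.95

Take in order of value per unit:
- track 7 (147/21 per unit): all 21 → value 147, running total 147.00
- track 3 (24/4 per unit): all 4 → value 24, running total 171.00
- track 1 (134/39 per unit): 32 of 39 → value 32×134/39 = 109.9487, running total 280.95
Total 280.95.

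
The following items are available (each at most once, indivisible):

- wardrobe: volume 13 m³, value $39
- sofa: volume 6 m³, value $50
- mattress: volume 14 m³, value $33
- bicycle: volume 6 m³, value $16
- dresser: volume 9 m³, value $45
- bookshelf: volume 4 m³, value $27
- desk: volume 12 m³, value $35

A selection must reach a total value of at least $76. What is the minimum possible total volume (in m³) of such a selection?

Subsets with value ≥ 76, sorted by total volume:
- sofa+bookshelf: volume 10, value 77
- sofa+dresser: volume 15, value 95
- sofa+bicycle+bookshelf: volume 16, value 93
- sofa+desk: volume 18, value 85
Minimum volume: 10 m³.

10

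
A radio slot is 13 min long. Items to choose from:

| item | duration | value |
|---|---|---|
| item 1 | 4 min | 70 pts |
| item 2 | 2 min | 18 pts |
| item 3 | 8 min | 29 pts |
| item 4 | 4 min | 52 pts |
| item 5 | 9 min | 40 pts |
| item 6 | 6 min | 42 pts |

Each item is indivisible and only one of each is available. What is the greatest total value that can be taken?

140 pts

Check high-value combinations within 13 min:
- item 1+item 2+item 4: duration 4+2+4=10, value 70+18+52=140
- item 1+item 2+item 6: duration 4+2+6=12, value 70+18+42=130
- item 1+item 4: duration 4+4=8, value 70+52=122
- item 1+item 6: duration 4+6=10, value 70+42=112
Best: 140 pts.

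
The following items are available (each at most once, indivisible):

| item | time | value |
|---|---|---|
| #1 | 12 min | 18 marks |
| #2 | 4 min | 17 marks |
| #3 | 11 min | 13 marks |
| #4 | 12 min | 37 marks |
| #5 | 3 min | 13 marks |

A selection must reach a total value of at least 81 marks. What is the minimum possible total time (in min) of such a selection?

Subsets with value ≥ 81, sorted by total time:
- #1+#2+#4+#5: time 31, value 85
- #1+#3+#4+#5: time 38, value 81
Minimum time: 31 min.

31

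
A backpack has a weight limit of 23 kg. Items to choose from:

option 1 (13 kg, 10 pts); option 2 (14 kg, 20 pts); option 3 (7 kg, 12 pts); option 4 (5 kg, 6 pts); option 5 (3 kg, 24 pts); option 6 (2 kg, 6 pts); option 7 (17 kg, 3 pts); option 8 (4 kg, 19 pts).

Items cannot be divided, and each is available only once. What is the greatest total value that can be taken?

Check high-value combinations within 23 kg:
- option 2+option 5+option 6+option 8: weight 14+3+2+4=23, value 20+24+6+19=69
- option 3+option 4+option 5+option 6+option 8: weight 7+5+3+2+4=21, value 12+6+24+6+19=67
- option 2+option 5+option 8: weight 14+3+4=21, value 20+24+19=63
Best: 69 pts.

69 pts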